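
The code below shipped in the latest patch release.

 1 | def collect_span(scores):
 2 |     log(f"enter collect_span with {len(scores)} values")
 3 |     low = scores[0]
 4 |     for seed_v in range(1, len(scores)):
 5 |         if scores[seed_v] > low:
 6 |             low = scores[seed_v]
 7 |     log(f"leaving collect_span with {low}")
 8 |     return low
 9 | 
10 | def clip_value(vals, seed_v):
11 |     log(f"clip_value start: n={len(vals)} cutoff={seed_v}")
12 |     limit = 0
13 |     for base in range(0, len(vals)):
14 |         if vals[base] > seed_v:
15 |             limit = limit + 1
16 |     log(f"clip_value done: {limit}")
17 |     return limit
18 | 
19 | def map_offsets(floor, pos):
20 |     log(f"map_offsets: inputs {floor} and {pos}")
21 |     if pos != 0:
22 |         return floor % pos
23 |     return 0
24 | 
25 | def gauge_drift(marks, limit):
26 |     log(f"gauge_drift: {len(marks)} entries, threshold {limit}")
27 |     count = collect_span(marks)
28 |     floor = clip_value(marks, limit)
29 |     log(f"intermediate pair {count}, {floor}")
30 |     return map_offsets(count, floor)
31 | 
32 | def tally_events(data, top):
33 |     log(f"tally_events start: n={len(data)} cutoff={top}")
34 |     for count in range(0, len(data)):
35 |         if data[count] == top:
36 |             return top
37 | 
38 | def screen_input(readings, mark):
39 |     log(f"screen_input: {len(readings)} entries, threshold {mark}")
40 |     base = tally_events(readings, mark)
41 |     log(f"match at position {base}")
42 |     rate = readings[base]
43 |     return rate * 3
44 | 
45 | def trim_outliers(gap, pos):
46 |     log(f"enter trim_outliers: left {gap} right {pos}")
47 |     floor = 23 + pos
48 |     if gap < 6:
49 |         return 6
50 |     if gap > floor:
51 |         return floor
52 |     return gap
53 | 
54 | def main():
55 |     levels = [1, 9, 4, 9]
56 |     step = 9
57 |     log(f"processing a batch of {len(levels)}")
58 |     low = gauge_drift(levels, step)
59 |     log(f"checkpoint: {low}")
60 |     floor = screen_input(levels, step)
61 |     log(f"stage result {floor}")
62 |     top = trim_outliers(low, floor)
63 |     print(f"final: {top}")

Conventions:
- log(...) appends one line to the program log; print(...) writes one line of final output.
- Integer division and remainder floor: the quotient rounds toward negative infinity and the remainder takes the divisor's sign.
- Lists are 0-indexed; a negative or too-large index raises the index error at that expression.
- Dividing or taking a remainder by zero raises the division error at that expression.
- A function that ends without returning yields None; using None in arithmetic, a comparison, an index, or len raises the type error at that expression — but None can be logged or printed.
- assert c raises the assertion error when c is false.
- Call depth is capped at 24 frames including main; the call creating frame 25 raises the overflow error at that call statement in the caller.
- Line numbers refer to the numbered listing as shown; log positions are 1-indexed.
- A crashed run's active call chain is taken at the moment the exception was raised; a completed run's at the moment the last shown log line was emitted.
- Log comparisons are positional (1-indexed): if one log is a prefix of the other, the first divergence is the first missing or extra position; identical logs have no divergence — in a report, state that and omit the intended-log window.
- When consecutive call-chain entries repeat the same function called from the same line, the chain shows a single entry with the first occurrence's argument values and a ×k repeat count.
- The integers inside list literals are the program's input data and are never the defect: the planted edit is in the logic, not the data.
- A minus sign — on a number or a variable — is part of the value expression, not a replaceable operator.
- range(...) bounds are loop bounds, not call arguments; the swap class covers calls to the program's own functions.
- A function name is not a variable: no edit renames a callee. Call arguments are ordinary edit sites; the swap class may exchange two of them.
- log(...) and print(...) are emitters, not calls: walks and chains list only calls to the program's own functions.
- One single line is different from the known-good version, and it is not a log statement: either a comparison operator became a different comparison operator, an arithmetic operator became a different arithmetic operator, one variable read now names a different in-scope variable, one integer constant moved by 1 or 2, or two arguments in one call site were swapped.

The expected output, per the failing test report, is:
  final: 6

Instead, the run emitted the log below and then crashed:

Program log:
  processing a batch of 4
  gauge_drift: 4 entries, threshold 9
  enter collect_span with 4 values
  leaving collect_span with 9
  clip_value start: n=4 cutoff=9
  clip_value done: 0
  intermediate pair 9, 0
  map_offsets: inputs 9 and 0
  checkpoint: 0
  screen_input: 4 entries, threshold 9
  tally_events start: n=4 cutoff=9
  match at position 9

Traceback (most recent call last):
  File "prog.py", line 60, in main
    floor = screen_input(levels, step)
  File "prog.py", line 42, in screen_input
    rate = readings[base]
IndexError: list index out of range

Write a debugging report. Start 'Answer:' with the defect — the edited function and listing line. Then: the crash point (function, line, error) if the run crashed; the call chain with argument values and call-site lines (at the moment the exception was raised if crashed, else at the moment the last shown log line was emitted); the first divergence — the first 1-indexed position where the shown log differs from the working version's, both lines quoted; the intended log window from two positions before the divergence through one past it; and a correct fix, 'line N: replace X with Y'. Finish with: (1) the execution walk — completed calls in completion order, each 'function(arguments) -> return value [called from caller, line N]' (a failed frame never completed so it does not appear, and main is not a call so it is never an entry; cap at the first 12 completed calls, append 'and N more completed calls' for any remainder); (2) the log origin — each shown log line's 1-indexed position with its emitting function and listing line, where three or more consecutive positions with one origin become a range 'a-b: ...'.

Answer: the defect is in tally_events at line 36.
Key fact: Position 12 is the first bad log line: 'match at position 9' should read 'match at position 1'.
Crash: screen_input, line 42, IndexError.
Call chain: main -> screen_input([1, 9, 4, 9], 9) (called at line 60).
First divergence: position 12 — shown 'match at position 9', intended 'match at position 1'.
Intended log window:
  10: screen_input: 4 entries, threshold 9
  11: tally_events start: n=4 cutoff=9
  12: match at position 1
  13: stage result 27
Execution walk:
  collect_span([1, 9, 4, 9]) -> 9  [called from gauge_drift, line 27]
  clip_value([1, 9, 4, 9], 9) -> 0  [called from gauge_drift, line 28]
  map_offsets(9, 0) -> 0  [called from gauge_drift, line 30]
  gauge_drift([1, 9, 4, 9], 9) -> 0  [called from main, line 58]
  tally_events([1, 9, 4, 9], 9) -> 9  [called from screen_input, line 40]
Log origin:
  1: logged in main at line 57
  2: logged in gauge_drift at line 26
  3: logged in collect_span at line 2
  4: logged in collect_span at line 7
  5: logged in clip_value at line 11
  6: logged in clip_value at line 16
  7: logged in gauge_drift at line 29
  8: logged in map_offsets at line 20
  9: logged in main at line 59
  10: logged in screen_input at line 39
  11: logged in tally_events at line 33
  12: logged in screen_input at line 41
A correct fix: line 36: replace `top` with `count`.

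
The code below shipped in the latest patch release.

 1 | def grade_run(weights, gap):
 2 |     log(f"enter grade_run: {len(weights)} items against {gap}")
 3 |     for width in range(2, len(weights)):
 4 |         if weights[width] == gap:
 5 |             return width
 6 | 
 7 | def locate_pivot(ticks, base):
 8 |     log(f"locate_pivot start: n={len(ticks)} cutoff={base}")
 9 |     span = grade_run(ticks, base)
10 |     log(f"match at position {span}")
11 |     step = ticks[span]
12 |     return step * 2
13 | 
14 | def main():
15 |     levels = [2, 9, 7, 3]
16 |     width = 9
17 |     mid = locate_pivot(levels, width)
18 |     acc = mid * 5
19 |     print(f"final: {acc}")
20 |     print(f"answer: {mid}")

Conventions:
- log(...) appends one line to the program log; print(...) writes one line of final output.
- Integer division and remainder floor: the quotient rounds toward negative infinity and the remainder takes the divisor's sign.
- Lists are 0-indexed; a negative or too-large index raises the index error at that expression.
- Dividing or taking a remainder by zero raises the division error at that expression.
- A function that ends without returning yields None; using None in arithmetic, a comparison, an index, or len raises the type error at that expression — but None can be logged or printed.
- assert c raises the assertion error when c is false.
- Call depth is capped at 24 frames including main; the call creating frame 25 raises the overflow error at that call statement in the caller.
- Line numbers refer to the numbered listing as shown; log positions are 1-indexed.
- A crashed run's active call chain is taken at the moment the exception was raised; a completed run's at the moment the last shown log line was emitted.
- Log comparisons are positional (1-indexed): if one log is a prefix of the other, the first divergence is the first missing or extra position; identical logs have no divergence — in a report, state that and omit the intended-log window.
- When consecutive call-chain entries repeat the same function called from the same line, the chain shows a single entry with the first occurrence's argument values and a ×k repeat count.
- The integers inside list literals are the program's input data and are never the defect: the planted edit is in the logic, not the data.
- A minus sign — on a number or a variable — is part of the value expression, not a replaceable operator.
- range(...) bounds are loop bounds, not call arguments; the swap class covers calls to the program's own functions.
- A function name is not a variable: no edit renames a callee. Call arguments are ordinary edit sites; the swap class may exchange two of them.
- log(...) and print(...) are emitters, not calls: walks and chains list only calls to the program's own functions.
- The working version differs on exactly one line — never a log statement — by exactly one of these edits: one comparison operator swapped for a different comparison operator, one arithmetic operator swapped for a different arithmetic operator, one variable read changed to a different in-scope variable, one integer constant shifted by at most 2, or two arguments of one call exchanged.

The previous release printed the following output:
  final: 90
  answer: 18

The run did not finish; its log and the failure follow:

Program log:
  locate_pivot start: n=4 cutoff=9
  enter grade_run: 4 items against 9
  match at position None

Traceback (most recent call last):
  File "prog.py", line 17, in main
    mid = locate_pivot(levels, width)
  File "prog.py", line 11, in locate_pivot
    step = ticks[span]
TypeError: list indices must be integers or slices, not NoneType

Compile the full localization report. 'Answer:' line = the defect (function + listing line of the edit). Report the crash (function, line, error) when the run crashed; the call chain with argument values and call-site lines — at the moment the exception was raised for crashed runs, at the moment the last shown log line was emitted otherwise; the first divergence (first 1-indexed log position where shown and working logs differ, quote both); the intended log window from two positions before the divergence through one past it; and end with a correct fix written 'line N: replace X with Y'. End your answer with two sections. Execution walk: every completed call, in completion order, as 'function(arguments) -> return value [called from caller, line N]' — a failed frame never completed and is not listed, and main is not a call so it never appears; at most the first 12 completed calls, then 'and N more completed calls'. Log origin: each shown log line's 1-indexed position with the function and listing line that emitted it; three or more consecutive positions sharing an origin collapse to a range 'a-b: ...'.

Answer: the defect is in grade_run at line 3.
Key fact: The log first diverges at position 3: the faulty run prints 'match at position None' where the working version prints 'match at position 1'.
Crash: locate_pivot, line 11, TypeError.
Call chain: main -> locate_pivot([2, 9, 7, 3], 9) (called at line 17).
First divergence: position 3; shown 'match at position None' vs intended 'match at position 1'.
Intended log window:
  1: locate_pivot start: n=4 cutoff=9
  2: enter grade_run: 4 items against 9
  3: match at position 1
Execution walk:
  grade_run([2, 9, 7, 3], 9) -> None  [called from locate_pivot, line 9]
Log origin:
  1: emitted by locate_pivot (line 8)
  2: emitted by grade_run (line 2)
  3: emitted by locate_pivot (line 10)
A correct fix: line 3: replace `2` with `0`.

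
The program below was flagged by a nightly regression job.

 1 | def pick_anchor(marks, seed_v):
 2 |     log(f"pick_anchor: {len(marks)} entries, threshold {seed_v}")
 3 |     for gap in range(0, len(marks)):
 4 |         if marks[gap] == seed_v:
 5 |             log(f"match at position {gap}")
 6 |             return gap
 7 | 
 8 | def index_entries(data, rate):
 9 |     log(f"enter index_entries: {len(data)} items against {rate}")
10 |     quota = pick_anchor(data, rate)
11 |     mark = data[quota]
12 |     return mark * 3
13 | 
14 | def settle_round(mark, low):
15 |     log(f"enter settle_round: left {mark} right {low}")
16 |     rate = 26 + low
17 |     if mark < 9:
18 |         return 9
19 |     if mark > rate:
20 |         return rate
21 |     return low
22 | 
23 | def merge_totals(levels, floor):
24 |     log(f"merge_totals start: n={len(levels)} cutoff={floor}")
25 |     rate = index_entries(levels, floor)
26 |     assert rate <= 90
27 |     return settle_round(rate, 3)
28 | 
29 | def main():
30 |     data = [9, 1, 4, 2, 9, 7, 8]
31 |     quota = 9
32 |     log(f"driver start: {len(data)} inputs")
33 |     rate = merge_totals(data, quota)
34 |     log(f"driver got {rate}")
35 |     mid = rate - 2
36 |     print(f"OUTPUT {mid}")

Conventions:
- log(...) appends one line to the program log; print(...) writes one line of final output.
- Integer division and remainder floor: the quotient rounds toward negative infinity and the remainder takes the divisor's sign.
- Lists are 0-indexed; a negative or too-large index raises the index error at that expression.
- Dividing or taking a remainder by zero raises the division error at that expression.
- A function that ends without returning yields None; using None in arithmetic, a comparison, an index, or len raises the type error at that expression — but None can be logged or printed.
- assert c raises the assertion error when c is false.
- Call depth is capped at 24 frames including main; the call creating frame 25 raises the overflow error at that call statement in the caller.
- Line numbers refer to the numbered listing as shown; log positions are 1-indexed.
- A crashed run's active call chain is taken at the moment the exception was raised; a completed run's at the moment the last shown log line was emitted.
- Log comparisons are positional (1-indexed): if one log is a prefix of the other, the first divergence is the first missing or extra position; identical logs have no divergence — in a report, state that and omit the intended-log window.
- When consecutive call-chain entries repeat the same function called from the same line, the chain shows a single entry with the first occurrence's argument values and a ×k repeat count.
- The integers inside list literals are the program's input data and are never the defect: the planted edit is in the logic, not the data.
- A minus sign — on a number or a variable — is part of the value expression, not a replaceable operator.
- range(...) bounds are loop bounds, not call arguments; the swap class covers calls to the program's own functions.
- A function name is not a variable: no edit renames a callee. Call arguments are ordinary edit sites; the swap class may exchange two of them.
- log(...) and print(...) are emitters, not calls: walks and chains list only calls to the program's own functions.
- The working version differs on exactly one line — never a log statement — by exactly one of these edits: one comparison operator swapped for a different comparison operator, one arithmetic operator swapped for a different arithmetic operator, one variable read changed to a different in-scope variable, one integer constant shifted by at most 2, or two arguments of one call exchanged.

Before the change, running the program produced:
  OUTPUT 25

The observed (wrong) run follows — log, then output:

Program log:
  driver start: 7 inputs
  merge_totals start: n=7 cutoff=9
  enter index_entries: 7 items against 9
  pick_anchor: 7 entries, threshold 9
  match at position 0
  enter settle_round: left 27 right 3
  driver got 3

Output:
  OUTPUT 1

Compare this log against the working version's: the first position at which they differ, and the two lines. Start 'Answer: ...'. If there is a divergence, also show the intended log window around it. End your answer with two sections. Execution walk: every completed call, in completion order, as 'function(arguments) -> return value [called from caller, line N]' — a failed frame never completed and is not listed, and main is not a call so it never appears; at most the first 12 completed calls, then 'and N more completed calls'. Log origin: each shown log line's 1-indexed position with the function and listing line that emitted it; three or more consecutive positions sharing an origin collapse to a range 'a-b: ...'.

Answer: at position 7 the run shows 'driver got 3' where the working version logs 'driver got 27'.
Intended log window:
  5: match at position 0
  6: enter settle_round: left 27 right 3
  7: driver got 27
Execution walk:
  pick_anchor([9, 1, 4, 2, 9, 7, 8], 9) -> 0  [called from index_entries, line 10]
  index_entries([9, 1, 4, 2, 9, 7, 8], 9) -> 27  [called from merge_totals, line 25]
  settle_round(27, 3) -> 3  [called from merge_totals, line 27]
  merge_totals([9, 1, 4, 2, 9, 7, 8], 9) -> 3  [called from main, line 33]
Log origins:
  1: emitted by main (line 32)
  2: emitted by merge_totals (line 24)
  3: emitted by index_entries (line 9)
  4: emitted by pick_anchor (line 2)
  5: emitted by pick_anchor (line 5)
  6: emitted by settle_round (line 15)
  7: emitted by main (line 34)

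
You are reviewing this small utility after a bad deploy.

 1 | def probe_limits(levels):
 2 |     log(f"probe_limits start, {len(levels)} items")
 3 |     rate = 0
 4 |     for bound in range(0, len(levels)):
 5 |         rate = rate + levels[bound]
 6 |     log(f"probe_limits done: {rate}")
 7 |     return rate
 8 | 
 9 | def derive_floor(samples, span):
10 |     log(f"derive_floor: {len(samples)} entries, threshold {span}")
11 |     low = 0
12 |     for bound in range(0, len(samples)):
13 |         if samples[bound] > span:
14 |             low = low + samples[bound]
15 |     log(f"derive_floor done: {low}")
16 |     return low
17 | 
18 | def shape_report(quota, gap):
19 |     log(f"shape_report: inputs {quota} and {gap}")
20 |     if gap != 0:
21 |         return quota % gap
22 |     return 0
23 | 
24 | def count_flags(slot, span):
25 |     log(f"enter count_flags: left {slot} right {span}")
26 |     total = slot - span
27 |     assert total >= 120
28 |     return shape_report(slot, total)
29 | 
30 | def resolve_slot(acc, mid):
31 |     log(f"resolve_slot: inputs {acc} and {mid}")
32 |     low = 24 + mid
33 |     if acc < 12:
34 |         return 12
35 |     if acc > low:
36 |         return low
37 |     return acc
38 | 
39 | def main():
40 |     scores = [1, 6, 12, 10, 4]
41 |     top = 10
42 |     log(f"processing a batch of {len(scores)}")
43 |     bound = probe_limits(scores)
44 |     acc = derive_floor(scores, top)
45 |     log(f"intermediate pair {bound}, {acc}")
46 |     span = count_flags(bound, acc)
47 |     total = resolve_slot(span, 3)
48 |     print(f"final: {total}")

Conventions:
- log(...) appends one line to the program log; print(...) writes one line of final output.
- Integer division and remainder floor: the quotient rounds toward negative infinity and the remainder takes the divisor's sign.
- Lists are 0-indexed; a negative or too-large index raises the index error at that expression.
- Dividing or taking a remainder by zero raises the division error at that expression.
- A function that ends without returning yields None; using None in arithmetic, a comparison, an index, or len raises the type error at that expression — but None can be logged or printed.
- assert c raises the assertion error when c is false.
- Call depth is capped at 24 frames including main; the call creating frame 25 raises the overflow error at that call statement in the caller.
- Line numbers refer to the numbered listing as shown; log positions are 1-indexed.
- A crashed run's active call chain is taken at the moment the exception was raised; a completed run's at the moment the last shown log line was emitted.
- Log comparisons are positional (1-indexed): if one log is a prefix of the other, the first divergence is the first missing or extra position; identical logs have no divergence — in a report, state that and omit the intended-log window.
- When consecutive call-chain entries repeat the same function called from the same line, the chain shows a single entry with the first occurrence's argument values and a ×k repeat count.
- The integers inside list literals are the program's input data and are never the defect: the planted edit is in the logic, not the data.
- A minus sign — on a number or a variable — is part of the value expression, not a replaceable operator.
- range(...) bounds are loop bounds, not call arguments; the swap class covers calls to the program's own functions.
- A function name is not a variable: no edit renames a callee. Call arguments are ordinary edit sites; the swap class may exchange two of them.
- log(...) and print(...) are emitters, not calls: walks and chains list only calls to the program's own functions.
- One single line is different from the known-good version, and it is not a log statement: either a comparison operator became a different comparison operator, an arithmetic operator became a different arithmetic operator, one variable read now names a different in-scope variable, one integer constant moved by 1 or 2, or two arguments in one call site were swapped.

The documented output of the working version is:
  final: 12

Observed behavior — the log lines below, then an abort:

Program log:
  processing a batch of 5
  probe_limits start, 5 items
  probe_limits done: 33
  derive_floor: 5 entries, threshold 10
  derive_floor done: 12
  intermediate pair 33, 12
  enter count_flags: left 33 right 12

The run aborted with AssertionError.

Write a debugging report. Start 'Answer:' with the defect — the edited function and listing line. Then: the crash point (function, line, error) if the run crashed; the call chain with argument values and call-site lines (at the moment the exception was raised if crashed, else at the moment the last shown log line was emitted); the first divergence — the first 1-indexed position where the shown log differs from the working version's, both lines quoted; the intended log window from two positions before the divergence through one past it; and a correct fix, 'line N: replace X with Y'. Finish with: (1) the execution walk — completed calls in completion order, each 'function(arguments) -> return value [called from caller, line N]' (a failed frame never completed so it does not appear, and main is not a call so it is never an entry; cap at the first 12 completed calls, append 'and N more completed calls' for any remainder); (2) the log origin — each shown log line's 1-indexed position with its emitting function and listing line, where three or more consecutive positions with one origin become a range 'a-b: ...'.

Answer: the defect is in count_flags at line 27.
Core observation: The shown log is a 7-line prefix of the intended one, whose next entry is 'shape_report: inputs 33 and 21'.
Crash: count_flags, line 27, AssertionError.
Call chain: main -> count_flags(33, 12) (called at line 46).
First divergence: position 8 — after 7 matching lines the faulty run goes silent; intended next line 'shape_report: inputs 33 and 21'.
Intended log window:
  6: intermediate pair 33, 12
  7: enter count_flags: left 33 right 12
  8: shape_report: inputs 33 and 21
  9: resolve_slot: inputs 12 and 3
Execution walk:
  probe_limits([1, 6, 12, 10, 4]) -> 33  [called from main, line 43]
  derive_floor([1, 6, 12, 10, 4], 10) -> 12  [called from main, line 44]
Log line origins:
  1: logged in main at line 42
  2: logged in probe_limits at line 2
  3: logged in probe_limits at line 6
  4: logged in derive_floor at line 10
  5: logged in derive_floor at line 15
  6: logged in main at line 45
  7: logged in count_flags at line 25
A correct fix: line 27: replace `>=` with `<=`.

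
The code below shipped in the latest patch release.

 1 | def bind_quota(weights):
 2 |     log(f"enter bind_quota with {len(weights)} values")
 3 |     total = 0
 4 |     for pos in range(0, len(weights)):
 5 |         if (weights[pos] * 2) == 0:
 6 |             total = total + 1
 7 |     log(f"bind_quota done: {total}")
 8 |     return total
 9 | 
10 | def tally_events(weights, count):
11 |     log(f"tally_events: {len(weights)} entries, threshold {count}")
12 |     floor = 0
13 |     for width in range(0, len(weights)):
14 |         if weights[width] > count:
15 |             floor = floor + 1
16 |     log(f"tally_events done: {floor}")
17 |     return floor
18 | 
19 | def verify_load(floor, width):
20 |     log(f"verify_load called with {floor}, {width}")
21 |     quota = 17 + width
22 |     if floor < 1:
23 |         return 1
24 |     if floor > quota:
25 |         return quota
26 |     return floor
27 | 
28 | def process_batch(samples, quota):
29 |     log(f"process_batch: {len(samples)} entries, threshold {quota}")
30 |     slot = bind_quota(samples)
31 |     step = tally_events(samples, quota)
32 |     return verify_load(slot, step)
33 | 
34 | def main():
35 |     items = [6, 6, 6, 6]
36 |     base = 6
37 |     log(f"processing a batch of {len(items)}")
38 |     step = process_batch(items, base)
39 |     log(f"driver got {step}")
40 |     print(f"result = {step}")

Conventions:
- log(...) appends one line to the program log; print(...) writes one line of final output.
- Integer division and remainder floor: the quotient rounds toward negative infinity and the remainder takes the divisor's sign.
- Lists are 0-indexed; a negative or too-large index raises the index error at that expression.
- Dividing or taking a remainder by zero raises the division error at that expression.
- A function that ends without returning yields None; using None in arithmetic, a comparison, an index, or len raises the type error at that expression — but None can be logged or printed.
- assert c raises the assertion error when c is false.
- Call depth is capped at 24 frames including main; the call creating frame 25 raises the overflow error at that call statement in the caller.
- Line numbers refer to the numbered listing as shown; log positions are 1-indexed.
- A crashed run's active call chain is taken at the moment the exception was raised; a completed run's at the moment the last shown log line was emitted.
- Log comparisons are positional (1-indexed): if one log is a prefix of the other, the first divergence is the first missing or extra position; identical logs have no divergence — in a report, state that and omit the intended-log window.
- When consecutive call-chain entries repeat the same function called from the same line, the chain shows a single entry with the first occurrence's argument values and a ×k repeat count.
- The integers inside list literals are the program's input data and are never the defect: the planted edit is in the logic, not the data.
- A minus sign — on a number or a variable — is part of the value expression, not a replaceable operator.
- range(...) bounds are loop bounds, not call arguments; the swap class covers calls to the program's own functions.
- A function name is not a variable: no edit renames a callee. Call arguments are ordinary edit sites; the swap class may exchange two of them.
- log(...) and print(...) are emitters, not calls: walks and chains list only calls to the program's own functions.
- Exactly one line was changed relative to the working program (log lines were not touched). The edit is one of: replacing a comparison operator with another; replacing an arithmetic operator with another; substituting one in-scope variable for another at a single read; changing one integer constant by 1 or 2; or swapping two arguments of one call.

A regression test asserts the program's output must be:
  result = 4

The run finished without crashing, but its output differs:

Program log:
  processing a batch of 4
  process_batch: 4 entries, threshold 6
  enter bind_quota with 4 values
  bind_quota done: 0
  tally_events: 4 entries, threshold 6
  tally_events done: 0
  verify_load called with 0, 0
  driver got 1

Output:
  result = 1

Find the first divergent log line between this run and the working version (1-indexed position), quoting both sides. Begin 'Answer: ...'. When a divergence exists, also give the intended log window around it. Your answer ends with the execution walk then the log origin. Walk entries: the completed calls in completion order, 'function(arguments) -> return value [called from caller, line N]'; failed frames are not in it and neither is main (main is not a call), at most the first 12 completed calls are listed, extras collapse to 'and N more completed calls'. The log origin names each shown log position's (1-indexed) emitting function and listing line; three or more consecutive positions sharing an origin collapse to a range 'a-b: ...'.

Answer: position 4 — the shown line 'bind_quota done: 0' should read 'bind_quota done: 4'.
Intended log window:
  2: process_batch: 4 entries, threshold 6
  3: enter bind_quota with 4 values
  4: bind_quota done: 4
  5: tally_events: 4 entries, threshold 6
Execution walk:
  bind_quota([6, 6, 6, 6]) -> 0  [called from process_batch, line 30]
  tally_events([6, 6, 6, 6], 6) -> 0  [called from process_batch, line 31]
  verify_load(0, 0) -> 1  [called from process_batch, line 32]
  process_batch([6, 6, 6, 6], 6) -> 1  [called from main, line 38]
Log line origins:
  1: emitted by main (line 37)
  2: emitted by process_batch (line 29)
  3: emitted by bind_quota (line 2)
  4: emitted by bind_quota (line 7)
  5: emitted by tally_events (line 11)
  6: emitted by tally_events (line 16)
  7: emitted by verify_load (line 20)
  8: emitted by main (line 39)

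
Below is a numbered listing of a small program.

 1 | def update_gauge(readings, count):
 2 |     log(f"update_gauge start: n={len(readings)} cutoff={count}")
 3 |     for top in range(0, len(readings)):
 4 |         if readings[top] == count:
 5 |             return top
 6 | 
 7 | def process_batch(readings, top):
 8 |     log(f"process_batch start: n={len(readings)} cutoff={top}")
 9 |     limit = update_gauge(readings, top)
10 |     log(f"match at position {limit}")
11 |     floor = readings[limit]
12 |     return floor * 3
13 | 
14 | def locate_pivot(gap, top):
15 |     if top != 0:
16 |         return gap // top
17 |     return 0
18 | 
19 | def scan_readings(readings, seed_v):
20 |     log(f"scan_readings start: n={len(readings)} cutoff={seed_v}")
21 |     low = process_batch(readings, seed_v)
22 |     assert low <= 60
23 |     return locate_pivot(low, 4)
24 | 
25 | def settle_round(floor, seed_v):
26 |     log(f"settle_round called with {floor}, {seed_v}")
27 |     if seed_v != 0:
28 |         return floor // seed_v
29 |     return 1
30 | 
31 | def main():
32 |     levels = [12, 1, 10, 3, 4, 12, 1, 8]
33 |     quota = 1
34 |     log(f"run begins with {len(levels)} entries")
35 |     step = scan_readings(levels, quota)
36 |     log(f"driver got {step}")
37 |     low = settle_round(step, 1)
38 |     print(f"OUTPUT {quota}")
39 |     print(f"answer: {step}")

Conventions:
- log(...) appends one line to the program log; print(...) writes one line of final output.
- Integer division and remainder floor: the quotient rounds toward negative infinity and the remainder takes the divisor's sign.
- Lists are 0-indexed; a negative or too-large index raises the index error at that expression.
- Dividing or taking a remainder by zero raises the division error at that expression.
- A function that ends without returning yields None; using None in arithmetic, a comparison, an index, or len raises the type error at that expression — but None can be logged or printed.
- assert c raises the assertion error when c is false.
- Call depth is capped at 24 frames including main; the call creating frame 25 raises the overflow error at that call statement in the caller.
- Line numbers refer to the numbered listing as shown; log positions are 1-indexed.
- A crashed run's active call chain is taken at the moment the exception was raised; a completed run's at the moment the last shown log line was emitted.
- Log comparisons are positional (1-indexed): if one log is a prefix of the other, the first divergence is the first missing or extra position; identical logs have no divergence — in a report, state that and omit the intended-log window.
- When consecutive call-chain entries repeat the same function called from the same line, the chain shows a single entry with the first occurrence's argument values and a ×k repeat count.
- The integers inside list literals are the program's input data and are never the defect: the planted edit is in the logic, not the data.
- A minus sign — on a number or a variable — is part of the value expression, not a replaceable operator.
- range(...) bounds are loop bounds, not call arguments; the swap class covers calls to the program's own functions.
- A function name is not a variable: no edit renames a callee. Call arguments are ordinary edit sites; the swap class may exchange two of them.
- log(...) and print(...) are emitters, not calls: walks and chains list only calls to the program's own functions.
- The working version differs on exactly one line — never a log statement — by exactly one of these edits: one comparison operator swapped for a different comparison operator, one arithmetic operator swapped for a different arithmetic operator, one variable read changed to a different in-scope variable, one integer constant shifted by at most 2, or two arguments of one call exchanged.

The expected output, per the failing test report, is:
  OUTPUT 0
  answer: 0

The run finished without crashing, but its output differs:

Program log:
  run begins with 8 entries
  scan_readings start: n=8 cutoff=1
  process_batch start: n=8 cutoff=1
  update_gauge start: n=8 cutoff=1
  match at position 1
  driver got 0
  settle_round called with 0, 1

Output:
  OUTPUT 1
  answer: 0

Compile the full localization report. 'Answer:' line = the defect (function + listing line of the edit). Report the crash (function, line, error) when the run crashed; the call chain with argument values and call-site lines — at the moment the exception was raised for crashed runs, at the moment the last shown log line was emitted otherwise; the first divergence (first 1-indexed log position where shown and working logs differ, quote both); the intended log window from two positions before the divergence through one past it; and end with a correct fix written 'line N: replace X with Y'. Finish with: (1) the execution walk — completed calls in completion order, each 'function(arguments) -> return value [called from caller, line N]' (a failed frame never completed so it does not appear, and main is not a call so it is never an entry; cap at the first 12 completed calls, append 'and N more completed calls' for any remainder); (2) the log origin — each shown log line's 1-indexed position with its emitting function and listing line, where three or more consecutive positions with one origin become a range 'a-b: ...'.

Answer: the defect is in main at line 38.
Key observation: Nothing in the log betrays the bug — only the output does.
Call chain: main -> settle_round(0, 1) (called at line 37).
First divergence: none; the two logs match at every position.
Execution walk:
  update_gauge([12, 1, 10, 3, 4, 12, 1, 8], 1) -> 1  [called from process_batch, line 9]
  process_batch([12, 1, 10, 3, 4, 12, 1, 8], 1) -> 3  [called from scan_readings, line 21]
  locate_pivot(3, 4) -> 0  [called from scan_readings, line 23]
  scan_readings([12, 1, 10, 3, 4, 12, 1, 8], 1) -> 0  [called from main, line 35]
  settle_round(0, 1) -> 0  [called from main, line 37]
Log origin:
  1: emitted by main (line 34)
  2: emitted by scan_readings (line 20)
  3: emitted by process_batch (line 8)
  4: emitted by update_gauge (line 2)
  5: emitted by process_batch (line 10)
  6: emitted by main (line 36)
  7: emitted by settle_round (line 26)
A correct fix: line 38: replace `quota` with `low`.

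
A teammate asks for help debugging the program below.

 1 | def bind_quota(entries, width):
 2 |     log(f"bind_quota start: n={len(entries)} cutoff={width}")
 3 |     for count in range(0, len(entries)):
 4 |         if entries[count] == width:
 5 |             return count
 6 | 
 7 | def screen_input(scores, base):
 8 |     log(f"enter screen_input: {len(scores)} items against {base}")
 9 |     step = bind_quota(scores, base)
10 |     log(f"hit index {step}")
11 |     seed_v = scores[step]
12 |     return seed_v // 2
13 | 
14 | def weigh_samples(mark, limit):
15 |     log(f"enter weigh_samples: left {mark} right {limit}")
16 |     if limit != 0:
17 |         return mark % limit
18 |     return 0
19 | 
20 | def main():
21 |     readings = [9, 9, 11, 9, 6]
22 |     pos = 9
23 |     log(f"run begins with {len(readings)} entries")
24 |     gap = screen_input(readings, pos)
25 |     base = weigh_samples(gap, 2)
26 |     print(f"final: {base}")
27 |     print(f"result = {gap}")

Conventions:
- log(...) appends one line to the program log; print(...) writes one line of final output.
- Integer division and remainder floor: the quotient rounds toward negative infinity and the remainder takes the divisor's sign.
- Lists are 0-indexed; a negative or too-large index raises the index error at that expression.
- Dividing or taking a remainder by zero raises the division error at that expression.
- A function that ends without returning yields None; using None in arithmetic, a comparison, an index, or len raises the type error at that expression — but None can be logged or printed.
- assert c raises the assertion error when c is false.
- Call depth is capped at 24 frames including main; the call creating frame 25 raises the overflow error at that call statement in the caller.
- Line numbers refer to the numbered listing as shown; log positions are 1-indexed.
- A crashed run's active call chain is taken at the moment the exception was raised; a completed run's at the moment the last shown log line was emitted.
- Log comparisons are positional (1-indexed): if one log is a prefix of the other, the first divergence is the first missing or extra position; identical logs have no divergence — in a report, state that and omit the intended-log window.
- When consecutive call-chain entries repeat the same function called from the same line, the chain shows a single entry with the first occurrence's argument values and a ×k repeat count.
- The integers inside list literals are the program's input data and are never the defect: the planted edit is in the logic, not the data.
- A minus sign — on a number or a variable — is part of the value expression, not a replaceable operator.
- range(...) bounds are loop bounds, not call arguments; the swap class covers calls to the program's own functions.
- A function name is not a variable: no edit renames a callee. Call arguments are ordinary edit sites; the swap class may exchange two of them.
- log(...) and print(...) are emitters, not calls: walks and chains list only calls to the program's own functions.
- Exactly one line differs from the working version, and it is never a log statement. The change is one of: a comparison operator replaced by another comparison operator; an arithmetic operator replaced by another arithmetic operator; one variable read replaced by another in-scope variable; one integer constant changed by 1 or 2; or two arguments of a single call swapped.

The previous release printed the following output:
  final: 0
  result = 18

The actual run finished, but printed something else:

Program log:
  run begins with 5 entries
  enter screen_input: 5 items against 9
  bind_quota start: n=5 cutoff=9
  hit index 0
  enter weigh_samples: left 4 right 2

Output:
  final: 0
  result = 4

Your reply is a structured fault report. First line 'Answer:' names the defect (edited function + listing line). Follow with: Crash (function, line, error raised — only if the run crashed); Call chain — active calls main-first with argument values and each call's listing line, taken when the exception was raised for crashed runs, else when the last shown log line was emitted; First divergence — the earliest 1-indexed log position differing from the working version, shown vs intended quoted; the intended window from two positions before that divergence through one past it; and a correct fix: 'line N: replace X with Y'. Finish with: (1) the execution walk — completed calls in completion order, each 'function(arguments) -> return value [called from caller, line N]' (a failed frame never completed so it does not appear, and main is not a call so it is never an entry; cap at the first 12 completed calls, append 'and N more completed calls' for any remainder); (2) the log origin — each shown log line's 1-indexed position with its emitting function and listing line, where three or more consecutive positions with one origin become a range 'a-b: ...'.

Answer: the defect is in screen_input at line 12.
Key fact: At log position 5 the runs split — shown 'enter weigh_samples: left 4 right 2', but the working version logs 'enter weigh_samples: left 18 right 2'.
Call chain: main -> weigh_samples(4, 2) (called at line 25).
First divergence: position 5 — shown 'enter weigh_samples: left 4 right 2', intended 'enter weigh_samples: left 18 right 2'.
Intended log window:
  3: bind_quota start: n=5 cutoff=9
  4: hit index 0
  5: enter weigh_samples: left 18 right 2
Execution walk:
  bind_quota([9, 9, 11, 9, 6], 9) -> 0  [called from screen_input, line 9]
  screen_input([9, 9, 11, 9, 6], 9) -> 4  [called from main, line 24]
  weigh_samples(4, 2) -> 0  [called from main, line 25]
Log origins:
  1: emitted by main (line 23)
  2: emitted by screen_input (line 8)
  3: emitted by bind_quota (line 2)
  4: emitted by screen_input (line 10)
  5: emitted by weigh_samples (line 15)
A correct fix: line 12: replace `//` with `*`.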